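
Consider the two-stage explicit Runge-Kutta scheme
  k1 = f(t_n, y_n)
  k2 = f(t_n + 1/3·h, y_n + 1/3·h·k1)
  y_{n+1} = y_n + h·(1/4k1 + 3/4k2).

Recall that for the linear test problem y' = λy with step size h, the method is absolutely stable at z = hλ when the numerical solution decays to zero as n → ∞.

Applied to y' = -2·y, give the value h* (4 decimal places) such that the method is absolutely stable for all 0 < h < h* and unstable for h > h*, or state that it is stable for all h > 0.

On y'=λy, z=hλ:
  k1=λy_n ⇒ h·k1=z·y_n;  k2=λ(1+1/3z)y_n ⇒ h·k2=z(1+1/3z)y_n
  y_{n+1}/y_n = 1 + 1/4z + 3/4z(1+1/3z) = 1 + z + 1/4z²
  ⇒ R(z) = 1 + z + 1/4z².

Need |R(x)|<1, x<0.
x=-0.42: |R|=0.6241
R=1: x+1/4x²=0 ⇒ x=−4=-4.0000; min R=1−1/(4·1/4)=0.0000>−1
Confirm numerically:
  x=-3.688: |R|=0.71234 <1
  x=-2.604: |R|=0.09120 <1
  x=-2.394: |R|=0.03881 <1
  x=-2.259: |R|=0.01677 <1
  x=-4.464: |R|=1.51782 >1
  x=-4.296: |R|=1.31790 >1
  x=-4.102: |R|=1.10460 >1
Stable set (-4.0000, 0).

(-4.0000,0); λ=-2 ⇒ h* = (4)/2 = 2.0000.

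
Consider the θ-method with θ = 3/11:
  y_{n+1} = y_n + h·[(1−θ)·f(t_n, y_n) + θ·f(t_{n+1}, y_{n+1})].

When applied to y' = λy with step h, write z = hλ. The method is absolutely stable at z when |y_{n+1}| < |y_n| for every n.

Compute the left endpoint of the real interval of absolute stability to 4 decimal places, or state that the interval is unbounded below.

Test eqn y'=λy, z=hλ:
  y_{n+1} = y_n + z·[8/11·y_n + 3/11·y_{n+1}] ⇒ (1 − 3/11z)y_{n+1} = (1 + 8/11z)y_n
  ⇒ R(z) = (1 + 8/11z)/(1 − 3/11z).

Boundary: |R(x)|=1, x<0.
x=-0.6: |R|=0.4844
R=−1: 1+8/11x = −1+3/11x ⇒ -5/11x=2 ⇒ x=2/(-5/11)=-4.4000
Confirm numerically:
  x=-2.957: |R|=0.63691 <1
  x=-2.506: |R|=0.48861 <1
  x=-2.326: |R|=0.42318 <1
  x=-4.894: |R|=1.09618 >1
  x=-4.560: |R|=1.03241 >1
  x=-4.506: |R|=1.02162 >1
So |R|<1 on (-4.4000, 0).

z* = -4.4000.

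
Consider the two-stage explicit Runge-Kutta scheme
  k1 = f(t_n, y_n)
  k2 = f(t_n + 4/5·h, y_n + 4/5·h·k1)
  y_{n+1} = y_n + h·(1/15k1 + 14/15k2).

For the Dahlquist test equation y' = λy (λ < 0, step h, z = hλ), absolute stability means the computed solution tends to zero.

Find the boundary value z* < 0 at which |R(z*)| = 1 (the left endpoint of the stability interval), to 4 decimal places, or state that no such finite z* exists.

left endpoint -1.3393.

On y'=λy, z=hλ:
  k1=λy_n ⇒ h·k1=z·y_n;  k2=λ(1+4/5z)y_n ⇒ h·k2=z(1+4/5z)y_n
  y_{n+1}/y_n = 1 + 1/15z + 14/15z(1+4/5z) = 1 + z + 56/75z²
  so R(z) = 1 + z + 56/75z².

Boundary: |R(x)|=1, x<0.
x=-0.56: |R|=0.6742
R=1: x+56/75x²=0 ⇒ x=−75/56=-1.3393; min R=1−1/(4·56/75)=0.6652>−1
Confirm numerically:
  x=-1.142: |R|=0.83178 <1
  x=-0.928: |R|=0.71502 <1
  x=-0.837: |R|=0.68609 <1
  x=-0.805: |R|=0.67886 <1
  x=-1.905: |R|=1.80467 >1
  x=-1.617: |R|=1.33530 >1
  x=-1.435: |R|=1.10255 >1
Stable set (-1.3393, 0).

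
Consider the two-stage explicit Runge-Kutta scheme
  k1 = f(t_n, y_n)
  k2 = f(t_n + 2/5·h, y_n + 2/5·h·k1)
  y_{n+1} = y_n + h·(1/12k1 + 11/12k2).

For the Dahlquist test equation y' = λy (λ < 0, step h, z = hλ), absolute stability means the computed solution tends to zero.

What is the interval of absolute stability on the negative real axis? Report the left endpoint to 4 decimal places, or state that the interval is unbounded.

Test eqn y'=λy, z=hλ:
  k1=λy_n ⇒ h·k1=z·y_n;  k2=λ(1+2/5z)y_n ⇒ h·k2=z(1+2/5z)y_n
  y_{n+1}/y_n = 1 + 1/12z + 11/12z(1+2/5z) = 1 + z + 11/30z²
  R(z) = 1 + z + 11/30z².

Boundary: |R(x)|=1, x<0.
x=-1.56: |R|=0.3323
R=1: x+11/30x²=0 ⇒ x=−30/11=-2.7273; min R=1−1/(4·11/30)=0.3182>−1
Confirm numerically:
  x=-2.389: |R|=0.70368 <1
  x=-1.914: |R|=0.42925 <1
  x=-1.775: |R|=0.38023 <1
  x=-1.227: |R|=0.32503 <1
  x=-3.140: |R|=1.47519 >1
  x=-3.120: |R|=1.44928 >1
Interval (-2.7273, 0).

z∈(-2.7273,0).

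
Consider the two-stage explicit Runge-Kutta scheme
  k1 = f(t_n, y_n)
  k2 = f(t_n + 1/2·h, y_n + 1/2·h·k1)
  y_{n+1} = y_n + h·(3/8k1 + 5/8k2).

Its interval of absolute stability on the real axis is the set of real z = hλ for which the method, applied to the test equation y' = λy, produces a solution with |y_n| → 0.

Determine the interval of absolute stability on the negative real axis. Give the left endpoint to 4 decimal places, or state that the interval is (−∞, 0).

(-3.2000, 0).

Test eqn y'=λy, z=hλ:
  k1=λy_n ⇒ h·k1=z·y_n;  k2=λ(1+1/2z)y_n ⇒ h·k2=z(1+1/2z)y_n
  y_{n+1}/y_n = 1 + 3/8z + 5/8z(1+1/2z) = 1 + z + 5/16z²
  R(z) = 1 + z + 5/16z².

Boundary: |R(x)|=1, x<0.
x=-1.43: |R|=0.2090
R=1: x+5/16x²=0 ⇒ x=−16/5=-3.2000; min R=1−1/(4·5/16)=0.2000>−1
Confirm numerically:
  x=-2.932: |R|=0.75445 <1
  x=-2.675: |R|=0.56113 <1
  x=-1.856: |R|=0.22048 <1
  x=-1.754: |R|=0.20741 <1
  x=-3.619: |R|=1.47386 >1
  x=-3.444: |R|=1.26260 >1
  x=-3.277: |R|=1.07885 >1
Stable set (-3.2000, 0).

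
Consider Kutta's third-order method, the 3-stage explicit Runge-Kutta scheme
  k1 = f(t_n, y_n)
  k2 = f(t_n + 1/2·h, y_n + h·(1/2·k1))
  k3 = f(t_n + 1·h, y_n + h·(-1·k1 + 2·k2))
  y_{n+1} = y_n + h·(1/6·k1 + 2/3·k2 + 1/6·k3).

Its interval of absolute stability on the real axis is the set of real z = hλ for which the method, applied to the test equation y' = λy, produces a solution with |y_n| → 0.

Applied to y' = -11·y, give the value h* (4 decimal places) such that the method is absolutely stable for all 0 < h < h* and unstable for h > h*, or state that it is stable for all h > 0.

(-2.5127,0); λ=-11 ⇒ h* = 0.2284.

Set f=λy, z=hλ:
  order 3, 3-stage ⇒ R(z)=1+z+z^2/2+z^3/6
  (e.g. R(-1.68)=-0.05907, |R|=0.05907)

Find x<0 with |R(x)|<1.
x=-1.68: |R|=0.0591
|R(-2.78)|=1.4966 |R(-2.38)|=0.7947 |R(-1.57)|=0.0175
Bisect:
  x_lo=-2.8510 |R|=1.6491  x_hi=-0.2057 |R|=0.8140
  mid=-1.52835 |R|=0.04457 →hi
  mid=-2.18966 |R|=0.54211 →hi
  mid=-2.52031 |R|=1.01248 →lo
  mid=-2.35499 |R|=0.75878 →hi
  mid=-2.43765 |R|=0.88072 →hi
  mid=-2.47898 |R|=0.94534 →hi
  mid=-2.49965 |R|=0.97859 →hi
  mid=-2.50998 |R|=0.99546 →hi
  mid=-2.51514 |R|=1.00395 →lo
  mid=-2.51256 |R|=0.99970 →hi
  ...
  [-2.51288,-2.51272] ⇒ x*=-2.5127
Interval (-2.5127, 0).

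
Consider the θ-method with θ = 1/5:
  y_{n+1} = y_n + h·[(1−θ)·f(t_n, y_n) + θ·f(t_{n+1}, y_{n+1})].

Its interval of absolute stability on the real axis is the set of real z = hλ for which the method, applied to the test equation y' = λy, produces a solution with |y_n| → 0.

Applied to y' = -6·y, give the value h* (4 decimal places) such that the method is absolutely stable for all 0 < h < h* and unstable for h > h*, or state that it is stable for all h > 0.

(-3.3333,0); λ=-6 ⇒ h* = (10/3)/6 = 0.5556.

Test eqn y'=λy, z=hλ:
  y_{n+1} = y_n + z·[4/5·y_n + 1/5·y_{n+1}] ⇒ (1 − 1/5z)y_{n+1} = (1 + 4/5z)y_n
  R(z) = (1 + 4/5z)/(1 − 1/5z).

Find x<0 with |R(x)|<1.
x=-0.34: |R|=0.6816
R=−1: 1+4/5x = −1+1/5x ⇒ -3/5x=2 ⇒ x=2/(-3/5)=-3.3333
Confirm numerically:
  x=-2.515: |R|=0.67332 <1
  x=-1.808: |R|=0.32785 <1
  x=-1.545: |R|=0.18029 <1
  x=-3.855: |R|=1.17674 >1
  x=-3.742: |R|=1.14024 >1
Interval (-3.3333, 0).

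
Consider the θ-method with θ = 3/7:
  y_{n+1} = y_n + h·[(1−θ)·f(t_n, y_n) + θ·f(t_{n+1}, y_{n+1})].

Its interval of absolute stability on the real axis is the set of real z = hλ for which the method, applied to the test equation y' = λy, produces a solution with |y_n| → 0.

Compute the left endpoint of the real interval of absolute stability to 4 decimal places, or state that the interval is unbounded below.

left endpoint -14.0000.

Set f=λy, z=hλ:
  y_{n+1} = y_n + z·[4/7·y_n + 3/7·y_{n+1}] ⇒ (1 − 3/7z)y_{n+1} = (1 + 4/7z)y_n
  ⇒ R(z) = (1 + 4/7z)/(1 − 3/7z).

Boundary: |R(x)|=1, x<0.
x=-0.51: |R|=0.5815
R=−1: 1+4/7x = −1+3/7x ⇒ -1/7x=2 ⇒ x=2/(-1/7)=-14.0000
Confirm numerically:
  x=-12.652: |R|=0.97002 <1
  x=-6.206: |R|=0.69576 <1
  x=-5.789: |R|=0.66303 <1
  x=-14.435: |R|=1.00865 >1
  x=-14.293: |R|=1.00587 >1
  x=-14.241: |R|=1.00485 >1
Stable set (-14.0000, 0).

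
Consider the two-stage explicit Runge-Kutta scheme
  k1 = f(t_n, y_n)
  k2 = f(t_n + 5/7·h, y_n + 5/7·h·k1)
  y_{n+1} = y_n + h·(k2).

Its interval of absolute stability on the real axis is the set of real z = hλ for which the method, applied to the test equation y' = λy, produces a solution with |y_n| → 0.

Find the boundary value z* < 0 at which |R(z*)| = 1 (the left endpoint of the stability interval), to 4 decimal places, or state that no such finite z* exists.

z* = -1.4000.

Set f=λy, z=hλ:
  k1=λy_n ⇒ h·k1=z·y_n;  k2=λ(1+5/7z)y_n ⇒ h·k2=z(1+5/7z)y_n
  y_{n+1}/y_n = 1 + z(1+5/7z) = 1 + z + 5/7z²
  ⇒ R(z) = 1 + z + 5/7z².

Find x<0 with |R(x)|<1.
x=-1.7: |R|=1.3643
R=1: x+5/7x²=0 ⇒ x=−7/5=-1.4000; min R=1−1/(4·5/7)=0.6500>−1
Confirm numerically:
  x=-1.227: |R|=0.84838 <1
  x=-0.842: |R|=0.66440 <1
  x=-0.745: |R|=0.65145 <1
  x=-1.679: |R|=1.33460 >1
  x=-1.477: |R|=1.08124 >1
Interval (-1.4000, 0).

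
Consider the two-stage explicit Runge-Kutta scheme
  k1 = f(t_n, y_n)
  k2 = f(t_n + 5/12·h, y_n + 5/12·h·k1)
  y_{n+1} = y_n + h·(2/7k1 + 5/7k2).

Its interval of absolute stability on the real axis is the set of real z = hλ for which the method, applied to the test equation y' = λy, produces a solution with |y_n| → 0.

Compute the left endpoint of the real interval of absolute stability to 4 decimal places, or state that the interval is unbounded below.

left endpoint -3.3600.

Set f=λy, z=hλ:
  k1=λy_n ⇒ h·k1=z·y_n;  k2=λ(1+5/12z)y_n ⇒ h·k2=z(1+5/12z)y_n
  y_{n+1}/y_n = 1 + 2/7z + 5/7z(1+5/12z) = 1 + z + 25/84z²
  Hence R(z) = 1 + z + 25/84z².

Find x<0 with |R(x)|<1.
x=-0.55: |R|=0.5400
R=1: x+25/84x²=0 ⇒ x=−84/25=-3.3600; min R=1−1/(4·25/84)=0.1600>−1
Confirm numerically:
  x=-2.321: |R|=0.28229 <1
  x=-2.273: |R|=0.26466 <1
  x=-1.640: |R|=0.16048 <1
  x=-3.957: |R|=1.70307 >1
  x=-3.619: |R|=1.27896 >1
  x=-3.567: |R|=1.21975 >1
So |R|<1 on (-3.3600, 0).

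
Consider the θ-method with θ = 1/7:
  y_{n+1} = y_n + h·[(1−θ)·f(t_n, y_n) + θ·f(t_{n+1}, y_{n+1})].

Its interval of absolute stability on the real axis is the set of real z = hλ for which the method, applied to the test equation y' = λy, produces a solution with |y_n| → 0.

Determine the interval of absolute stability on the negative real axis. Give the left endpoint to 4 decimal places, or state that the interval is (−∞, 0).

Test eqn y'=λy, z=hλ:
  y_{n+1} = y_n + z·[6/7·y_n + 1/7·y_{n+1}] ⇒ (1 − 1/7z)y_{n+1} = (1 + 6/7z)y_n
  so R(z) = (1 + 6/7z)/(1 − 1/7z).

Find x<0 with |R(x)|<1.
x=-1.66: |R|=0.3418
R=−1: 1+6/7x = −1+1/7x ⇒ -5/7x=2 ⇒ x=2/(-5/7)=-2.8000
Confirm numerically:
  x=-2.364: |R|=0.76719 <1
  x=-2.264: |R|=0.71071 <1
  x=-1.459: |R|=0.20735 <1
  x=-1.130: |R|=0.02706 <1
  x=-3.136: |R|=1.16575 >1
  x=-2.879: |R|=1.03998 >1
So |R|<1 on (-2.8000, 0).

(-2.8000, 0).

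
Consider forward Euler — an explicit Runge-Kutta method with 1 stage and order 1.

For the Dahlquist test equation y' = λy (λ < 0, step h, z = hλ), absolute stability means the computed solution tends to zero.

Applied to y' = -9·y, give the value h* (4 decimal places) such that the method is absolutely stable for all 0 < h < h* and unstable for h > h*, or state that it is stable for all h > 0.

Set f=λy, z=hλ:
  order 1, 1-stage ⇒ R(z)=1+z
  (e.g. R(-0.94)=0.06000, |R|=0.06000)

Find x<0 with |R(x)|<1.
x=-0.94: |R|=0.0600
|R(-1.79)|=0.7900 |R(-1.45)|=0.4500 |R(-1.27)|=0.2700
Bisect:
  x_lo=-2.3028 |R|=1.3028  x_hi=-0.1630 |R|=0.8370
  mid=-1.23292 |R|=0.23292 →hi
  mid=-1.76786 |R|=0.76786 →hi
  mid=-2.03533 |R|=1.03533 →lo
  mid=-1.90160 |R|=0.90160 →hi
  mid=-1.96847 |R|=0.96847 →hi
  mid=-2.00190 |R|=1.00190 →lo
  mid=-1.98518 |R|=0.98518 →hi
  mid=-1.99354 |R|=0.99354 →hi
  mid=-1.99772 |R|=0.99772 →hi
  ...
  [-2.00007,-1.99994] ⇒ x*=-2.0000
So |R|<1 on (-2.0000, 0).

(-2.0000,0); λ=-9 ⇒ h* = 0.2222.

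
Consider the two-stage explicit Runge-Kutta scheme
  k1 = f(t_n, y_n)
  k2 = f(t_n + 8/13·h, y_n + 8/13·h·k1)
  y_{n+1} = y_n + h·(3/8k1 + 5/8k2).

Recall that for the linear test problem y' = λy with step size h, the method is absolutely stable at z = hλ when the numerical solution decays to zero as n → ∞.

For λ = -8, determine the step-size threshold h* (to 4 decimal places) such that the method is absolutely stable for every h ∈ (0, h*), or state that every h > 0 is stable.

On y'=λy, z=hλ:
  k1=λy_n ⇒ h·k1=z·y_n;  k2=λ(1+8/13z)y_n ⇒ h·k2=z(1+8/13z)y_n
  y_{n+1}/y_n = 1 + 3/8z + 5/8z(1+8/13z) = 1 + z + 5/13z²
  R(z) = 1 + z + 5/13z².

Boundary: |R(x)|=1, x<0.
x=-1.25: |R|=0.3510
R=1: x+5/13x²=0 ⇒ x=−13/5=-2.6000; min R=1−1/(4·5/13)=0.3500>−1
Confirm numerically:
  x=-1.866: |R|=0.47321 <1
  x=-1.543: |R|=0.37271 <1
  x=-1.392: |R|=0.35326 <1
  x=-2.966: |R|=1.41752 >1
  x=-2.794: |R|=1.20848 >1
So |R|<1 on (-2.6000, 0).

(-2.6000,0); λ=-8 ⇒ h* = (13/5)/8 = 0.3250.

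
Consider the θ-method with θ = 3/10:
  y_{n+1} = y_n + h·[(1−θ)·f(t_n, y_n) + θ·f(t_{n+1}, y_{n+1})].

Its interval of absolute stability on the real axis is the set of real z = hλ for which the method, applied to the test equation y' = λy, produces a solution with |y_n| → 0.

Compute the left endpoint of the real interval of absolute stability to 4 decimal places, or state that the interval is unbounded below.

With y'=λy (z=hλ):
  y_{n+1} = y_n + z·[7/10·y_n + 3/10·y_{n+1}] ⇒ (1 − 3/10z)y_{n+1} = (1 + 7/10z)y_n
  so R(z) = (1 + 7/10z)/(1 − 3/10z).

Need |R(x)|<1, x<0.
x=-0.82: |R|=0.3419
R=−1: 1+7/10x = −1+3/10x ⇒ -2/5x=2 ⇒ x=2/(-2/5)=-5.0000
Confirm numerically:
  x=-4.352: |R|=0.88758 <1
  x=-3.462: |R|=0.69822 <1
  x=-2.701: |R|=0.49202 <1
  x=-5.549: |R|=1.08241 >1
  x=-5.452: |R|=1.06860 >1
  x=-5.282: |R|=1.04364 >1
Stable set (-5.0000, 0).

left endpoint -5.0000.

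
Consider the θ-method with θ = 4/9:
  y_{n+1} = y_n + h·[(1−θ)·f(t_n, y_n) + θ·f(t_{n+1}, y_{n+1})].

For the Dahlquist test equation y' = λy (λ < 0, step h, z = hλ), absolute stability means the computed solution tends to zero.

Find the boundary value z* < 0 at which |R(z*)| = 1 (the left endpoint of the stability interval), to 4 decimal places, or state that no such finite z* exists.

left endpoint -18.0000.

Test eqn y'=λy, z=hλ:
  y_{n+1} = y_n + z·[5/9·y_n + 4/9·y_{n+1}] ⇒ (1 − 4/9z)y_{n+1} = (1 + 5/9z)y_n
  ⇒ R(z) = (1 + 5/9z)/(1 − 4/9z).

Find x<0 with |R(x)|<1.
x=-1.39: |R|=0.1408
R=−1: 1+5/9x = −1+4/9x ⇒ -1/9x=2 ⇒ x=2/(-1/9)=-18.0000
Confirm numerically:
  x=-17.497: |R|=0.99363 <1
  x=-16.320: |R|=0.97738 <1
  x=-13.145: |R|=0.92116 <1
  x=-8.318: |R|=0.77096 <1
  x=-18.424: |R|=1.00513 >1
  x=-18.200: |R|=1.00244 >1
So |R|<1 on (-18.0000, 0).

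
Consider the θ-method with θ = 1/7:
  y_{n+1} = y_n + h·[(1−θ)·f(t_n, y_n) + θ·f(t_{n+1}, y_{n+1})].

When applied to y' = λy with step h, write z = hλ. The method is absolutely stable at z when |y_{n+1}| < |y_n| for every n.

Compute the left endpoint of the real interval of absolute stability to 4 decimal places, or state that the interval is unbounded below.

z* = -2.8000.

On y'=λy, z=hλ:
  y_{n+1} = y_n + z·[6/7·y_n + 1/7·y_{n+1}] ⇒ (1 − 1/7z)y_{n+1} = (1 + 6/7z)y_n
  Hence R(z) = (1 + 6/7z)/(1 − 1/7z).

Need |R(x)|<1, x<0.
x=-1.01: |R|=0.1174
R=−1: 1+6/7x = −1+1/7x ⇒ -5/7x=2 ⇒ x=2/(-5/7)=-2.8000
Confirm numerically:
  x=-2.679: |R|=0.93749 <1
  x=-2.018: |R|=0.56642 <1
  x=-1.843: |R|=0.45889 <1
  x=-1.171: |R|=0.00318 <1
  x=-3.355: |R|=1.26799 >1
  x=-2.950: |R|=1.07538 >1
  x=-2.915: |R|=1.05799 >1
Stable set (-2.8000, 0).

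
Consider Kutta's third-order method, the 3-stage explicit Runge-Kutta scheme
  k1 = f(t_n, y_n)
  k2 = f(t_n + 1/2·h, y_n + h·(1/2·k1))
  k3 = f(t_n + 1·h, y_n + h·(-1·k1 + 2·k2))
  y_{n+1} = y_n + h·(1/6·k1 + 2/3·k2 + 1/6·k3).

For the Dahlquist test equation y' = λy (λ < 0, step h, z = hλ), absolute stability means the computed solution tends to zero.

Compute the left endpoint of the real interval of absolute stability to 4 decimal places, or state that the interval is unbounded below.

left endpoint -2.5127.

Test eqn y'=λy, z=hλ:
  order 3, 3-stage ⇒ R(z)=1+z+z^2/2+z^3/6
  (e.g. R(-0.39)=0.67616, |R|=0.67616)

Find x<0 with |R(x)|<1.
x=-0.39: |R|=0.6762
|R(-2.82)|=1.5814 |R(-2.65)|=1.2404 |R(-2.32)|=0.7100
Bisect:
  x_lo=-3.1312 |R|=2.3455  x_hi=-0.1517 |R|=0.8592
  mid=-1.64146 |R|=0.03139 →hi
  mid=-2.38632 |R|=0.80388 →hi
  mid=-2.75875 |R|=1.45274 →lo
  mid=-2.57254 |R|=1.10105 →lo
  mid=-2.47943 |R|=0.94605 →hi
  mid=-2.52598 |R|=1.02190 →lo
  mid=-2.50270 |R|=0.98357 →hi
  mid=-2.51434 |R|=1.00263 →lo
  mid=-2.50852 |R|=0.99307 →hi
  mid=-2.51143 |R|=0.99784 →hi
  ...
  [-2.51289,-2.51271] ⇒ x*=-2.5127
Interval (-2.5127, 0).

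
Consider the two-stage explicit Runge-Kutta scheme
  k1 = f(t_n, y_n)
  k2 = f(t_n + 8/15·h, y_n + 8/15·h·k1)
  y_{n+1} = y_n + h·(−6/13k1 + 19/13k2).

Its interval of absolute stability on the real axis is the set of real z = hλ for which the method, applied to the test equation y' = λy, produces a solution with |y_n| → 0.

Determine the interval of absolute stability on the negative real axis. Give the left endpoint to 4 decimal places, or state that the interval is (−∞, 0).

With y'=λy (z=hλ):
  k1=λy_n ⇒ h·k1=z·y_n;  k2=λ(1+8/15z)y_n ⇒ h·k2=z(1+8/15z)y_n
  y_{n+1}/y_n = 1 − 6/13z + 19/13z(1+8/15z) = 1 + z + 152/195z²
  R(z) = 1 + z + 152/195z².

Solve |R(x)|<1 on ℝ⁻.
x=-0.59: |R|=0.6813
R=1: x+152/195x²=0 ⇒ x=−195/152=-1.2829; min R=1−1/(4·152/195)=0.6793>−1
Confirm numerically:
  x=-0.936: |R|=0.74691 <1
  x=-0.913: |R|=0.73676 <1
  x=-0.829: |R|=0.70670 <1
  x=-0.610: |R|=0.68005 <1
  x=-1.787: |R|=1.70219 >1
  x=-1.481: |R|=1.22870 >1
  x=-1.382: |R|=1.10676 >1
So |R|<1 on (-1.2829, 0).

z∈(-1.2829,0).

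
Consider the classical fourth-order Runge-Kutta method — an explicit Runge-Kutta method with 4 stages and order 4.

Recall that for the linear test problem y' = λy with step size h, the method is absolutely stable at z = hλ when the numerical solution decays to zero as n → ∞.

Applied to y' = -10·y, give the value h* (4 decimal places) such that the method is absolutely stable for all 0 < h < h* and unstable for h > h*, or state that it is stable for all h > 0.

Test eqn y'=λy, z=hλ:
  order 4, 4-stage ⇒ R(z)=1+z+z^2/2+z^3/6+z^4/24
  (e.g. R(-0.6)=0.54940, |R|=0.54940)

Solve |R(x)|<1 on ℝ⁻.
x=-0.6: |R|=0.5494
|R(-3.18)|=1.7775 |R(-1.31)|=0.2961 |R(-1.17)|=0.3256
Bisect:
  x_lo=-3.3978 |R|=2.3903  x_hi=-0.0565 |R|=0.9451
  mid=-1.72712 |R|=0.27645 →hi
  mid=-2.56244 |R|=0.71281 →hi
  mid=-2.98011 |R|=1.33570 →lo
  mid=-2.77127 |R|=0.97907 →hi
  mid=-2.87569 |R|=1.14506 →lo
  mid=-2.82348 |R|=1.05912 →lo
  mid=-2.79738 |R|=1.01837 →lo
  mid=-2.78433 |R|=0.99854 →hi
  ...
  [-2.78535,-2.78514] ⇒ x*=-2.7853
So |R|<1 on (-2.7853, 0).

(-2.7853,0); λ=-10 ⇒ h* = 0.2785.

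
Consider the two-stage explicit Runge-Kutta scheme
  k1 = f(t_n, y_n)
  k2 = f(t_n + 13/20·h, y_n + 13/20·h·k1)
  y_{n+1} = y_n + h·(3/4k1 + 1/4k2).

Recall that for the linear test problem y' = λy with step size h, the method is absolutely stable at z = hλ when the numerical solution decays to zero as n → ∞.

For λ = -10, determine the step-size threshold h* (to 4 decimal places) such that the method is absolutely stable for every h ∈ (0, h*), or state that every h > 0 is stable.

(-6.1538,0); λ=-10 ⇒ h* = (80/13)/10 = 0.6154.

Test eqn y'=λy, z=hλ:
  k1=λy_n ⇒ h·k1=z·y_n;  k2=λ(1+13/20z)y_n ⇒ h·k2=z(1+13/20z)y_n
  y_{n+1}/y_n = 1 + 3/4z + 1/4z(1+13/20z) = 1 + z + 13/80z²
  so R(z) = 1 + z + 13/80z².

Solve |R(x)|<1 on ℝ⁻.
x=-1.51: |R|=0.1395
R=1: x+13/80x²=0 ⇒ x=−80/13=-6.1538; min R=1−1/(4·13/80)=-0.5385>−1
Confirm numerically:
  x=-5.470: |R|=0.39215 <1
  x=-3.562: |R|=0.50023 <1
  x=-3.441: |R|=0.51692 <1
  x=-2.734: |R|=0.51935 <1
  x=-6.431: |R|=1.28964 >1
  x=-6.335: |R|=1.18649 >1
Stable set (-6.1538, 0).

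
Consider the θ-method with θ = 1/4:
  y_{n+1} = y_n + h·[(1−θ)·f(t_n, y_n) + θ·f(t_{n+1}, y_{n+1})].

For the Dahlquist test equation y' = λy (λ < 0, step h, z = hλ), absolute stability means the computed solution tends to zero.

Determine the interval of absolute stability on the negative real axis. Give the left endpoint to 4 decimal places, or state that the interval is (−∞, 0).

Set f=λy, z=hλ:
  y_{n+1} = y_n + z·[3/4·y_n + 1/4·y_{n+1}] ⇒ (1 − 1/4z)y_{n+1} = (1 + 3/4z)y_n
  so R(z) = (1 + 3/4z)/(1 − 1/4z).

Solve |R(x)|<1 on ℝ⁻.
x=-1.63: |R|=0.1581
R=−1: 1+3/4x = −1+1/4x ⇒ -1/2x=2 ⇒ x=2/(-1/2)=-4.0000
Confirm numerically:
  x=-2.952: |R|=0.69850 <1
  x=-2.021: |R|=0.34263 <1
  x=-1.630: |R|=0.15808 <1
  x=-4.334: |R|=1.08015 >1
  x=-4.145: |R|=1.03560 >1
Interval (-4.0000, 0).

(-4.0000, 0).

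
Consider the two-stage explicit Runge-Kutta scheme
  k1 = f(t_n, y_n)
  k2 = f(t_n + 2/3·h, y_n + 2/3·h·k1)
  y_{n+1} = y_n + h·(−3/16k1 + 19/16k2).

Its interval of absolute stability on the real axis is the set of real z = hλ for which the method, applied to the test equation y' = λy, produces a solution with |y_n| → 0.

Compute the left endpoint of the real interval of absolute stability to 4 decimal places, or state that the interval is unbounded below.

Set f=λy, z=hλ:
  k1=λy_n ⇒ h·k1=z·y_n;  k2=λ(1+2/3z)y_n ⇒ h·k2=z(1+2/3z)y_n
  y_{n+1}/y_n = 1 − 3/16z + 19/16z(1+2/3z) = 1 + z + 19/24z²
  ⇒ R(z) = 1 + z + 19/24z².

Boundary: |R(x)|=1, x<0.
x=-0.36: |R|=0.7426
R=1: x+19/24x²=0 ⇒ x=−24/19=-1.2632; min R=1−1/(4·19/24)=0.6842>−1
Confirm numerically:
  x=-1.031: |R|=0.81051 <1
  x=-0.926: |R|=0.75284 <1
  x=-0.800: |R|=0.70667 <1
  x=-1.755: |R|=1.68335 >1
  x=-1.708: |R|=1.60150 >1
Interval (-1.2632, 0).

z* = -1.2632.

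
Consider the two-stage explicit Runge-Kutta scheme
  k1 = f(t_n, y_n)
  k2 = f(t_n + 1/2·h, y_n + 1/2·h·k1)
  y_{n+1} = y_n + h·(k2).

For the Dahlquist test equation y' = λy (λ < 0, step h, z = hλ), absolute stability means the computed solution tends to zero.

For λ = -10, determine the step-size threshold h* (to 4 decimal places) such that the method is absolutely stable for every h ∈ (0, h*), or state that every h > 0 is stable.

Set f=λy, z=hλ:
  k1=λy_n ⇒ h·k1=z·y_n;  k2=λ(1+1/2z)y_n ⇒ h·k2=z(1+1/2z)y_n
  y_{n+1}/y_n = 1 + z(1+1/2z) = 1 + z + 1/2z²
  Hence R(z) = 1 + z + 1/2z².

Find x<0 with |R(x)|<1.
x=-1.66: |R|=0.7178
R=1: x+1/2x²=0 ⇒ x=−2=-2.0000; min R=1−1/(4·1/2)=0.5000>−1
Confirm numerically:
  x=-1.837: |R|=0.85028 <1
  x=-0.992: |R|=0.50003 <1
  x=-0.908: |R|=0.50423 <1
  x=-0.890: |R|=0.50605 <1
  x=-2.527: |R|=1.66586 >1
  x=-2.453: |R|=1.55560 >1
  x=-2.293: |R|=1.33592 >1
Interval (-2.0000, 0).

(-2.0000,0); λ=-10 ⇒ h* = (2)/10 = 0.2000.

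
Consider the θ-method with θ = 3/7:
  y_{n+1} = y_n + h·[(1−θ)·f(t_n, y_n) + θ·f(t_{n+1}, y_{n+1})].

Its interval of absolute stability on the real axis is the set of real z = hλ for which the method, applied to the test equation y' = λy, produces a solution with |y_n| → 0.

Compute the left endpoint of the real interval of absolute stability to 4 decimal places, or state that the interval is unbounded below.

z* = -14.0000.

On y'=λy, z=hλ:
  y_{n+1} = y_n + z·[4/7·y_n + 3/7·y_{n+1}] ⇒ (1 − 3/7z)y_{n+1} = (1 + 4/7z)y_n
  ⇒ R(z) = (1 + 4/7z)/(1 − 3/7z).

Solve |R(x)|<1 on ℝ⁻.
x=-1.2: |R|=0.2075
R=−1: 1+4/7x = −1+3/7x ⇒ -1/7x=2 ⇒ x=2/(-1/7)=-14.0000
Confirm numerically:
  x=-13.096: |R|=0.98047 <1
  x=-8.755: |R|=0.84233 <1
  x=-8.586: |R|=0.83473 <1
  x=-14.596: |R|=1.01174 >1
  x=-14.537: |R|=1.01061 >1
  x=-14.425: |R|=1.00845 >1
Interval (-14.0000, 0).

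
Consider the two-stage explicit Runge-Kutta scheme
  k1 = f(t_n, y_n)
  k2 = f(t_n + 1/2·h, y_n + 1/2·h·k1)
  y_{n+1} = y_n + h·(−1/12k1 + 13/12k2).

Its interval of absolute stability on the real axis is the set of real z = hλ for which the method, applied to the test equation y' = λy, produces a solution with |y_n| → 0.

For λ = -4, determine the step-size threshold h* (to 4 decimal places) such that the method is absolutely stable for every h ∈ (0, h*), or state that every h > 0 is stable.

(-1.8462,0); λ=-4 ⇒ h* = (24/13)/4 = 0.4615.

Set f=λy, z=hλ:
  k1=λy_n ⇒ h·k1=z·y_n;  k2=λ(1+1/2z)y_n ⇒ h·k2=z(1+1/2z)y_n
  y_{n+1}/y_n = 1 − 1/12z + 13/12z(1+1/2z) = 1 + z + 13/24z²
  ⇒ R(z) = 1 + z + 13/24z².

Solve |R(x)|<1 on ℝ⁻.
x=-1.27: |R|=0.6037
R=1: x+13/24x²=0 ⇒ x=−24/13=-1.8462; min R=1−1/(4·13/24)=0.5385>−1
Confirm numerically:
  x=-1.648: |R|=0.82311 <1
  x=-1.074: |R|=0.55080 <1
  x=-0.752: |R|=0.55431 <1
  x=-0.750: |R|=0.55469 <1
  x=-2.325: |R|=1.60305 >1
  x=-2.118: |R|=1.31188 >1
  x=-2.029: |R|=1.20096 >1
So |R|<1 on (-1.8462, 0).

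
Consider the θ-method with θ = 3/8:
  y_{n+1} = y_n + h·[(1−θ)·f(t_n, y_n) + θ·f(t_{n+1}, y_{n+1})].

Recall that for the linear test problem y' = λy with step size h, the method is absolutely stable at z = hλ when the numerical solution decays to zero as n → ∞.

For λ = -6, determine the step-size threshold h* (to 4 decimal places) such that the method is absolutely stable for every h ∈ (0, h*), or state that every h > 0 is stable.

(-8.0000,0); λ=-6 ⇒ h* = (8)/6 = 1.3333.

On y'=λy, z=hλ:
  y_{n+1} = y_n + z·[5/8·y_n + 3/8·y_{n+1}] ⇒ (1 − 3/8z)y_{n+1} = (1 + 5/8z)y_n
  ⇒ R(z) = (1 + 5/8z)/(1 − 3/8z).

Solve |R(x)|<1 on ℝ⁻.
x=-0.82: |R|=0.3728
R=−1: 1+5/8x = −1+3/8x ⇒ -1/4x=2 ⇒ x=2/(-1/4)=-8.0000
Confirm numerically:
  x=-6.353: |R|=0.87827 <1
  x=-5.563: |R|=0.80258 <1
  x=-5.285: |R|=0.77237 <1
  x=-4.890: |R|=0.72563 <1
  x=-8.540: |R|=1.03212 >1
  x=-8.107: |R|=1.00662 >1
Stable set (-8.0000, 0).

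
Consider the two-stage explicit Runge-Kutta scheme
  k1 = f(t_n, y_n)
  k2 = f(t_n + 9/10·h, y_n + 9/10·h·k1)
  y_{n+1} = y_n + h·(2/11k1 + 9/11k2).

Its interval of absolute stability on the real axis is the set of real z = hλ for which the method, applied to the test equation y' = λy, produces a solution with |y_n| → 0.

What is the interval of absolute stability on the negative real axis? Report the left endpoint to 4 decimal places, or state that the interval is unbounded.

On y'=λy, z=hλ:
  k1=λy_n ⇒ h·k1=z·y_n;  k2=λ(1+9/10z)y_n ⇒ h·k2=z(1+9/10z)y_n
  y_{n+1}/y_n = 1 + 2/11z + 9/11z(1+9/10z) = 1 + z + 81/110z²
  ⇒ R(z) = 1 + z + 81/110z².

Need |R(x)|<1, x<0.
x=-0.6: |R|=0.6651
R=1: x+81/110x²=0 ⇒ x=−110/81=-1.3580; min R=1−1/(4·81/110)=0.6605>−1
Confirm numerically:
  x=-1.127: |R|=0.80828 <1
  x=-1.021: |R|=0.74662 <1
  x=-0.778: |R|=0.66771 <1
  x=-0.740: |R|=0.66323 <1
  x=-1.868: |R|=1.70148 >1
  x=-1.571: |R|=1.24638 >1
  x=-1.496: |R|=1.15199 >1
Stable set (-1.3580, 0).

(-1.3580, 0).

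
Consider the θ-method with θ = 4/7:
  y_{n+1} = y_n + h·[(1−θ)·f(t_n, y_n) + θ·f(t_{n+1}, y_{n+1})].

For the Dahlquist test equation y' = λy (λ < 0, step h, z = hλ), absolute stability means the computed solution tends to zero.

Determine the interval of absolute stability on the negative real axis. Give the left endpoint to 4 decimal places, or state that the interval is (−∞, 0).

interval (−∞, 0).

Test eqn y'=λy, z=hλ:
  y_{n+1} = y_n + z·[3/7·y_n + 4/7·y_{n+1}] ⇒ (1 − 4/7z)y_{n+1} = (1 + 3/7z)y_n
  Hence R(z) = (1 + 3/7z)/(1 − 4/7z).

Solve |R(x)|<1 on ℝ⁻.
x=-1.15: |R|=0.3060
x=-2: |R|=0.0667
x=-10: |R|=0.4894
x=-100: |R|=0.7199
θ=4/7≥1/2 ⇒ |1+3/7x|<|1−4/7x| ∀x<0 ⇒ interval (−∞,0).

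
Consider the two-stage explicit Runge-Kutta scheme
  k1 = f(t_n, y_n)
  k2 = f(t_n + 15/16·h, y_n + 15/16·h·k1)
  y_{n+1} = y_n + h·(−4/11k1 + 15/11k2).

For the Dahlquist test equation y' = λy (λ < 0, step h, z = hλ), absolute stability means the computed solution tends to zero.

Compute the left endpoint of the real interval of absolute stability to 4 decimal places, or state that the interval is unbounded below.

left endpoint -0.7822.

Test eqn y'=λy, z=hλ:
  k1=λy_n ⇒ h·k1=z·y_n;  k2=λ(1+15/16z)y_n ⇒ h·k2=z(1+15/16z)y_n
  y_{n+1}/y_n = 1 − 4/11z + 15/11z(1+15/16z) = 1 + z + 225/176z²
  R(z) = 1 + z + 225/176z².

Find x<0 with |R(x)|<1.
x=-1.44: |R|=2.2109
R=1: x+225/176x²=0 ⇒ x=−176/225=-0.7822; min R=1−1/(4·225/176)=0.8044>−1
Confirm numerically:
  x=-0.734: |R|=0.95475 <1
  x=-0.644: |R|=0.88620 <1
  x=-0.597: |R|=0.85864 <1
  x=-0.417: |R|=0.80530 <1
  x=-1.367: |R|=2.02195 >1
  x=-1.126: |R|=1.49486 >1
  x=-0.967: |R|=1.22843 >1
So |R|<1 on (-0.7822, 0).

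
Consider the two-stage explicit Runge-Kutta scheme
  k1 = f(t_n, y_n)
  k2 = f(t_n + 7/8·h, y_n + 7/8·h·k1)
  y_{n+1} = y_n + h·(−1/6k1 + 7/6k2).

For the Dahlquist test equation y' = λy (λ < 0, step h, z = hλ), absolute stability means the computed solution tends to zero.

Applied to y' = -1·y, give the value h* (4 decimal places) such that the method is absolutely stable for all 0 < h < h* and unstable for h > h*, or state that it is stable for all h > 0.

On y'=λy, z=hλ:
  k1=λy_n ⇒ h·k1=z·y_n;  k2=λ(1+7/8z)y_n ⇒ h·k2=z(1+7/8z)y_n
  y_{n+1}/y_n = 1 − 1/6z + 7/6z(1+7/8z) = 1 + z + 49/48z²
  so R(z) = 1 + z + 49/48z².

Boundary: |R(x)|=1, x<0.
x=-0.7: |R|=0.8002
R=1: x+49/48x²=0 ⇒ x=−48/49=-0.9796; min R=1−1/(4·49/48)=0.7551>−1
Confirm numerically:
  x=-0.928: |R|=0.95113 <1
  x=-0.865: |R|=0.89881 <1
  x=-0.674: |R|=0.78974 <1
  x=-0.647: |R|=0.78033 <1
  x=-1.519: |R|=1.83643 >1
  x=-1.295: |R|=1.41696 >1
Interval (-0.9796, 0).

(-0.9796,0); λ=-1 ⇒ h* = (48/49)/1 = 0.9796.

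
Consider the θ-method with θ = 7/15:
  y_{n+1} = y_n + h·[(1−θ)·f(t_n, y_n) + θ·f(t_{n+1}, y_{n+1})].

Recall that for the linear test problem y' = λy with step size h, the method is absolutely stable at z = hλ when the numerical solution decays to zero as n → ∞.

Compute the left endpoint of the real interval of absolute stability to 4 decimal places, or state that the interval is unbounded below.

left endpoint -30.0000.

On y'=λy, z=hλ:
  y_{n+1} = y_n + z·[8/15·y_n + 7/15·y_{n+1}] ⇒ (1 − 7/15z)y_{n+1} = (1 + 8/15z)y_n
  so R(z) = (1 + 8/15z)/(1 − 7/15z).

Need |R(x)|<1, x<0.
x=-0.84: |R|=0.3966
R=−1: 1+8/15x = −1+7/15x ⇒ -1/15x=2 ⇒ x=2/(-1/15)=-30.0000
Confirm numerically:
  x=-23.914: |R|=0.96663 <1
  x=-20.711: |R|=0.94194 <1
  x=-15.979: |R|=0.88947 <1
  x=-30.448: |R|=1.00196 >1
  x=-30.365: |R|=1.00160 >1
  x=-30.322: |R|=1.00142 >1
Stable set (-30.0000, 0).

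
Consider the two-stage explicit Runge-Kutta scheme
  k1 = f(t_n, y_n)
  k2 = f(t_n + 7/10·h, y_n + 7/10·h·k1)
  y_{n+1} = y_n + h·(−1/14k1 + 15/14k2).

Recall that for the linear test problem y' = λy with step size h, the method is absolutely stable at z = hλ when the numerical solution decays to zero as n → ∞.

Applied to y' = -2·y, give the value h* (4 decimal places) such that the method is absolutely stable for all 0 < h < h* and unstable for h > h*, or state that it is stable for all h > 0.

(-1.3333,0); λ=-2 ⇒ h* = (4/3)/2 = 0.6667.

Test eqn y'=λy, z=hλ:
  k1=λy_n ⇒ h·k1=z·y_n;  k2=λ(1+7/10z)y_n ⇒ h·k2=z(1+7/10z)y_n
  y_{n+1}/y_n = 1 − 1/14z + 15/14z(1+7/10z) = 1 + z + 3/4z²
  Hence R(z) = 1 + z + 3/4z².

Find x<0 with |R(x)|<1.
x=-1.48: |R|=1.1628
R=1: x+3/4x²=0 ⇒ x=−4/3=-1.3333; min R=1−1/(4·3/4)=0.6667>−1
Confirm numerically:
  x=-1.198: |R|=0.87840 <1
  x=-1.116: |R|=0.81809 <1
  x=-1.005: |R|=0.75252 <1
  x=-0.590: |R|=0.67108 <1
  x=-1.852: |R|=1.72043 >1
  x=-1.752: |R|=1.55013 >1
  x=-1.367: |R|=1.03452 >1
So |R|<1 on (-1.3333, 0).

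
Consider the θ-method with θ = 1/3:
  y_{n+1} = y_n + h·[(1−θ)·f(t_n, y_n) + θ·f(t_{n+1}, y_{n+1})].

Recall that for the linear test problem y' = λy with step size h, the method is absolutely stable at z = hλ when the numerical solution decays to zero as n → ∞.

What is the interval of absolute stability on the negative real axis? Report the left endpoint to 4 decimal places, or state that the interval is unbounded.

On y'=λy, z=hλ:
  y_{n+1} = y_n + z·[2/3·y_n + 1/3·y_{n+1}] ⇒ (1 − 1/3z)y_{n+1} = (1 + 2/3z)y_n
  so R(z) = (1 + 2/3z)/(1 − 1/3z).

Solve |R(x)|<1 on ℝ⁻.
x=-1.4: |R|=0.0455
R=−1: 1+2/3x = −1+1/3x ⇒ -1/3x=2 ⇒ x=2/(-1/3)=-6.0000
Confirm numerically:
  x=-5.675: |R|=0.96254 <1
  x=-5.495: |R|=0.94055 <1
  x=-5.139: |R|=0.89421 <1
  x=-3.557: |R|=0.62742 <1
  x=-6.281: |R|=1.03028 >1
  x=-6.195: |R|=1.02121 >1
  x=-6.093: |R|=1.01023 >1
Stable set (-6.0000, 0).

(-6.0000, 0).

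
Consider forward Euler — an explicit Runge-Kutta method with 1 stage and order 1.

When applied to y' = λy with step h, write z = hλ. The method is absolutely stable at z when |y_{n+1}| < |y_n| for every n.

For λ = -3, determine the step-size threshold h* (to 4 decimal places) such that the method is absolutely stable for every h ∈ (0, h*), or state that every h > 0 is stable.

(-2.0000,0); λ=-3 ⇒ h* = 0.6667.

Test eqn y'=λy, z=hλ:
  order 1, 1-stage ⇒ R(z)=1+z
  (e.g. R(-0.47)=0.53000, |R|=0.53000)

Find x<0 with |R(x)|<1.
x=-0.47: |R|=0.5300
|R(-2.28)|=1.2800 |R(-1.71)|=0.7100 |R(-0.67)|=0.3300
Bisect:
  x_lo=-2.7148 |R|=1.7148  x_hi=-0.1250 |R|=0.8750
  mid=-1.41994 |R|=0.41994 →hi
  mid=-2.06739 |R|=1.06739 →lo
  mid=-1.74366 |R|=0.74366 →hi
  mid=-1.90552 |R|=0.90552 →hi
  mid=-1.98646 |R|=0.98646 →hi
  mid=-2.02692 |R|=1.02692 →lo
  mid=-2.00669 |R|=1.00669 →lo
  ...
  [-2.00005,-1.99989] ⇒ x*=-2.0000
Interval (-2.0000, 0).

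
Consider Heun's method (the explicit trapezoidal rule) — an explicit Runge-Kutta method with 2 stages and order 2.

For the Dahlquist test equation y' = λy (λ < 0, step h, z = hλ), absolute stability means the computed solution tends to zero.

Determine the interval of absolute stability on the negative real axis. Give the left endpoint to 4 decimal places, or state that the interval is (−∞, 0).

z∈(-2.0000,0).

On y'=λy, z=hλ:
  order 2, 2-stage ⇒ R(z)=1+z+z^2/2
  (e.g. R(-1.35)=0.56125, |R|=0.56125)

Solve |R(x)|<1 on ℝ⁻.
x=-1.35: |R|=0.5613
|R(-2.37)|=1.4385 |R(-2.31)|=1.3580 |R(-0.77)|=0.5264
Bisect:
  x_lo=-2.3878 |R|=1.4630  x_hi=-0.3569 |R|=0.7068
  mid=-1.37234 |R|=0.56932 →hi
  mid=-1.88006 |R|=0.88725 →hi
  mid=-2.13392 |R|=1.14288 →lo
  mid=-2.00699 |R|=1.00701 →lo
  mid=-1.94352 |R|=0.94512 →hi
  mid=-1.97526 |R|=0.97556 →hi
  mid=-1.99112 |R|=0.99116 →hi
  mid=-1.99905 |R|=0.99906 →hi
  mid=-2.00302 |R|=1.00303 →lo
  mid=-2.00104 |R|=1.00104 →lo
  ...
  [-2.00005,-1.99992] ⇒ x*=-2.0000
Stable set (-2.0000, 0).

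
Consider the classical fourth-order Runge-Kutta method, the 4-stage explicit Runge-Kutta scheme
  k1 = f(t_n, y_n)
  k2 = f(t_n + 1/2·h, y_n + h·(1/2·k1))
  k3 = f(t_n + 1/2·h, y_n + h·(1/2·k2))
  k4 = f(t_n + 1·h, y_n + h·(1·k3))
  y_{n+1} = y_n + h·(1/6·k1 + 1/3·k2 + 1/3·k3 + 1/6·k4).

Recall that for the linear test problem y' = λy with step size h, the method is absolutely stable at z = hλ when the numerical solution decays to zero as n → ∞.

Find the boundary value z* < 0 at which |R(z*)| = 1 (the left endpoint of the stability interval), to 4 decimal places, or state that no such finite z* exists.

Set f=λy, z=hλ:
  order 4, 4-stage ⇒ R(z)=1+z+z^2/2+z^3/6+z^4/24
  (e.g. R(-1.23)=0.31167, |R|=0.31167)

Find x<0 with |R(x)|<1.
x=-1.23: |R|=0.3117
|R(-2.89)|=1.1697 |R(-2.75)|=0.9481 |R(-2.2)|=0.4214
Bisect:
  x_lo=-3.4429 |R|=2.5366  x_hi=-0.1495 |R|=0.8611
  mid=-1.79621 |R|=0.28483 →hi
  mid=-2.61955 |R|=0.77755 →hi
  mid=-3.03123 |R|=1.43868 →lo
  mid=-2.82539 |R|=1.06215 →lo
  mid=-2.72247 |R|=0.90934 →hi
  mid=-2.77393 |R|=0.98300 →hi
  mid=-2.79966 |R|=1.02188 →lo
  mid=-2.78680 |R|=1.00227 →lo
  mid=-2.78036 |R|=0.99259 →hi
  ...
  [-2.78539,-2.78519] ⇒ x*=-2.7853
Stable set (-2.7853, 0).

left endpoint -2.7853.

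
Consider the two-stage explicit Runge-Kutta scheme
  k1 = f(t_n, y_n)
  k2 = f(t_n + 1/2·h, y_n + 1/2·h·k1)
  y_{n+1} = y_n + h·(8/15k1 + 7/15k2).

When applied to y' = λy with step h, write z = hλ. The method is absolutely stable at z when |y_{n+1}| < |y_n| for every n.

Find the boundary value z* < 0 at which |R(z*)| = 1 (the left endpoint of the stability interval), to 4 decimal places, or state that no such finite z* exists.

z* = -4.2857.

On y'=λy, z=hλ:
  k1=λy_n ⇒ h·k1=z·y_n;  k2=λ(1+1/2z)y_n ⇒ h·k2=z(1+1/2z)y_n
  y_{n+1}/y_n = 1 + 8/15z + 7/15z(1+1/2z) = 1 + z + 7/30z²
  so R(z) = 1 + z + 7/30z².

Solve |R(x)|<1 on ℝ⁻.
x=-1.79: |R|=0.0424
R=1: x+7/30x²=0 ⇒ x=−30/7=-4.2857; min R=1−1/(4·7/30)=-0.0714>−1
Confirm numerically:
  x=-3.488: |R|=0.35077 <1
  x=-2.160: |R|=0.07136 <1
  x=-2.079: |R|=0.07048 <1
  x=-4.513: |R|=1.23934 >1
  x=-4.402: |R|=1.11944 >1
So |R|<1 on (-4.2857, 0).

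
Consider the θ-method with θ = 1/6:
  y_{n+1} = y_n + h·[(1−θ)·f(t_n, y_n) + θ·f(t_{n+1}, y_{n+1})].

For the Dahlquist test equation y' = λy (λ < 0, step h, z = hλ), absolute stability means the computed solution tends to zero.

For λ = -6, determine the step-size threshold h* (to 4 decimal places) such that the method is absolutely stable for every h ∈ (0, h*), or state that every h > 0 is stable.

(-3.0000,0); λ=-6 ⇒ h* = (3)/6 = 0.5000.

Test eqn y'=λy, z=hλ:
  y_{n+1} = y_n + z·[5/6·y_n + 1/6·y_{n+1}] ⇒ (1 − 1/6z)y_{n+1} = (1 + 5/6z)y_n
  ⇒ R(z) = (1 + 5/6z)/(1 − 1/6z).

Need |R(x)|<1, x<0.
x=-0.38: |R|=0.6426
R=−1: 1+5/6x = −1+1/6x ⇒ -2/3x=2 ⇒ x=2/(-2/3)=-3.0000
Confirm numerically:
  x=-1.617: |R|=0.27373 <1
  x=-1.532: |R|=0.22039 <1
  x=-1.368: |R|=0.11401 <1
  x=-1.234: |R|=0.02350 <1
  x=-3.460: |R|=1.19450 >1
  x=-3.320: |R|=1.13734 >1
  x=-3.126: |R|=1.05523 >1
Stable set (-3.0000, 0).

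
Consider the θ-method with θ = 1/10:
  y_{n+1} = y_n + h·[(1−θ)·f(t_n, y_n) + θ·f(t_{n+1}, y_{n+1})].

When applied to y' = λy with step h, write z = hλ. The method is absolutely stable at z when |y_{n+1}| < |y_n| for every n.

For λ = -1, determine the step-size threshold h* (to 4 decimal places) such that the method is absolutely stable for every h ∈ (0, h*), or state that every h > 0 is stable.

(-2.5000,0); λ=-1 ⇒ h* = (5/2)/1 = 2.5000.

Test eqn y'=λy, z=hλ:
  y_{n+1} = y_n + z·[9/10·y_n + 1/10·y_{n+1}] ⇒ (1 − 1/10z)y_{n+1} = (1 + 9/10z)y_n
  R(z) = (1 + 9/10z)/(1 − 1/10z).

Need |R(x)|<1, x<0.
x=-1.16: |R|=0.0394
R=−1: 1+9/10x = −1+1/10x ⇒ -4/5x=2 ⇒ x=2/(-4/5)=-2.5000
Confirm numerically:
  x=-2.388: |R|=0.92767 <1
  x=-2.261: |R|=0.84406 <1
  x=-1.955: |R|=0.63530 <1
  x=-1.487: |R|=0.29451 <1
  x=-2.933: |R|=1.26784 >1
  x=-2.831: |R|=1.20638 >1
So |R|<1 on (-2.5000, 0).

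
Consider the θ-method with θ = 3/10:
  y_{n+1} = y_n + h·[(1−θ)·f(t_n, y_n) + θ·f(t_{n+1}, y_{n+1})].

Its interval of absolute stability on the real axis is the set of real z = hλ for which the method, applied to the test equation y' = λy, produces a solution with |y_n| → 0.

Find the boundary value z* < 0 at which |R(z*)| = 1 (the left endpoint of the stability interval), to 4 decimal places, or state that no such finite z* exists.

Set f=λy, z=hλ:
  y_{n+1} = y_n + z·[7/10·y_n + 3/10·y_{n+1}] ⇒ (1 − 3/10z)y_{n+1} = (1 + 7/10z)y_n
  R(z) = (1 + 7/10z)/(1 − 3/10z).

Need |R(x)|<1, x<0.
x=-0.48: |R|=0.5804
R=−1: 1+7/10x = −1+3/10x ⇒ -2/5x=2 ⇒ x=2/(-2/5)=-5.0000
Confirm numerically:
  x=-3.937: |R|=0.80505 <1
  x=-3.629: |R|=0.73744 <1
  x=-2.313: |R|=0.36549 <1
  x=-2.017: |R|=0.25662 <1
  x=-5.405: |R|=1.06180 >1
  x=-5.138: |R|=1.02172 >1
  x=-5.046: |R|=1.00732 >1
Stable set (-5.0000, 0).

left endpoint -5.0000.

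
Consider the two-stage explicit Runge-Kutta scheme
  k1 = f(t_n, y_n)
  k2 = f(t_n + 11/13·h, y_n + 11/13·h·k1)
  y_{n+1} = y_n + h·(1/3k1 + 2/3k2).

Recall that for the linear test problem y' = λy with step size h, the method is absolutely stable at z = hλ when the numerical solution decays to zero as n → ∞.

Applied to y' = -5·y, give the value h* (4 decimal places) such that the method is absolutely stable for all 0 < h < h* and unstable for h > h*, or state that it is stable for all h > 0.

(-1.7727,0); λ=-5 ⇒ h* = (39/22)/5 = 0.3545.

On y'=λy, z=hλ:
  k1=λy_n ⇒ h·k1=z·y_n;  k2=λ(1+11/13z)y_n ⇒ h·k2=z(1+11/13z)y_n
  y_{n+1}/y_n = 1 + 1/3z + 2/3z(1+11/13z) = 1 + z + 22/39z²
  ⇒ R(z) = 1 + z + 22/39z².

Boundary: |R(x)|=1, x<0.
x=-1.47: |R|=0.7490
R=1: x+22/39x²=0 ⇒ x=−39/22=-1.7727; min R=1−1/(4·22/39)=0.5568>−1
Confirm numerically:
  x=-1.668: |R|=0.90146 <1
  x=-1.190: |R|=0.60883 <1
  x=-0.986: |R|=0.56242 <1
  x=-0.890: |R|=0.55683 <1
  x=-2.019: |R|=1.28049 >1
  x=-1.941: |R|=1.18425 >1
So |R|<1 on (-1.7727, 0).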